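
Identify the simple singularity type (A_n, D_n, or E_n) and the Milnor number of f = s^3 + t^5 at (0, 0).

Type E8, Milnor number mu = 8.

The Hessian of f at 0 has rank 0. Corank 2; j^3 = s^3 is a perfect cube, so E-series; the 5-jet and mu = 8 give E_8.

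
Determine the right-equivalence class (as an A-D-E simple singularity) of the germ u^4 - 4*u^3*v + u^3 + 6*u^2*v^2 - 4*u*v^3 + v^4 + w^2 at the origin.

E_6

The Hessian of f at 0 is [[0, 0, 0], [0, 0, 0], [0, 0, 2]] with rank 1, so corank 2. A Groebner basis of the Jacobian ideal J(f) in C{u,v,w} is {v^4, u*v^2 - v^3/3, u^2, w}; counting standard monomials gives mu = 6. Corank 2; j^3 = u^3 is a perfect cube, so E-series; the 4-jet and mu = 6 give E_6.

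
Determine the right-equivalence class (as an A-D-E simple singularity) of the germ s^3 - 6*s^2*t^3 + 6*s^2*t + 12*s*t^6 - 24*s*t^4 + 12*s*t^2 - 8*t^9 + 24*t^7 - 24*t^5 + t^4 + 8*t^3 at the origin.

The Hessian of f at 0 is [[0, 0], [0, 0]] with rank 0, so corank 2. A Groebner basis of the Jacobian ideal J(f) in C{s,t} is {t^3, s^2 + 4*s*t + 4*t^2}; counting standard monomials gives mu = 6. Corank 2; j^3 = (s + 2*t)^3 is a perfect cube, so E-series; the 4-jet and mu = 6 give E_6.

E_{6}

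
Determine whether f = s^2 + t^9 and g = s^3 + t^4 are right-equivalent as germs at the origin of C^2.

No.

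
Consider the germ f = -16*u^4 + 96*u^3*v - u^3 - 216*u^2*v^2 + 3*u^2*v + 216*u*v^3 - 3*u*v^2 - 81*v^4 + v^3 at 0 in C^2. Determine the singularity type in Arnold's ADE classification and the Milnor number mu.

Type E_{6}, Milnor number mu = 6.

The Hessian of f at 0 has rank 0. Corank 2; j^3 = -(u - v)^3 is a perfect cube, so E-series; the 4-jet and mu = 6 give E_6.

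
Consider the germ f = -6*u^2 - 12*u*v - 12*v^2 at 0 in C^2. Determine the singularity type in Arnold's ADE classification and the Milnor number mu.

The Hessian of f at 0 is [[-12, -12], [-12, -24]] with rank 2, so corank 0. A Groebner basis of the Jacobian ideal J(f) in C{u,v} is {u, v}; counting standard monomials gives mu = 1. Corank 0: nondegenerate Morse point, so A_1.

Type A1, Milnor number mu = 1.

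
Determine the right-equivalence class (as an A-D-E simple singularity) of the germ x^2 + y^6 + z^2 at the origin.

A_{5}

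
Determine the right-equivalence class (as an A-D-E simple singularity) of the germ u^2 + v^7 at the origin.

The Hessian of f at 0 is [[2, 0], [0, 0]] with rank 1, so corank 1. A Groebner basis of the Jacobian ideal J(f) in C{u,v} is {v^6, u}; counting standard monomials gives mu = 6. Corank 1: A-series; mu = 6 gives A_6.

A6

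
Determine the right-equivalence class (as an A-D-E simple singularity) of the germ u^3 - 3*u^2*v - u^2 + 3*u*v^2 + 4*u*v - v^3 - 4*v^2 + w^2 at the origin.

The Hessian of f at 0 has rank 2. Corank 1: A-series; mu = 2 gives A_2.

A_{2}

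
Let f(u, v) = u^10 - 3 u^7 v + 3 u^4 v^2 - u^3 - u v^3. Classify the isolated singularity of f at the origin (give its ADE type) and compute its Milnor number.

Type E_7, Milnor number mu = 7.

The Hessian of f at 0 has rank 0. Corank 2; j^3 = -u^3 is a perfect cube, so E-series; the 4-jet and mu = 7 give E_7.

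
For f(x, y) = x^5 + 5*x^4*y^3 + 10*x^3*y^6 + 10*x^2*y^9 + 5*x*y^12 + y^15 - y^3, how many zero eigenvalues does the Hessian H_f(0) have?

2

The Hessian at 0 is [[0, 0], [0, 0]] of rank 0; hence corank 2.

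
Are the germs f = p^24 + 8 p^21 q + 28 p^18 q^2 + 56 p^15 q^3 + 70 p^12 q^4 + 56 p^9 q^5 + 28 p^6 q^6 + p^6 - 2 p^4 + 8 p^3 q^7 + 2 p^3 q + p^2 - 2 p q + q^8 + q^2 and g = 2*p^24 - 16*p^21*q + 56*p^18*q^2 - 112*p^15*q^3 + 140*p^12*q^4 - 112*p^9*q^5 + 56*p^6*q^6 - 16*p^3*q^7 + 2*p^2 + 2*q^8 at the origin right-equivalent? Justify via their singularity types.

Yes.

The Hessian of f at 0 is [[2, -2], [-2, 2]] with rank 1, so corank 1. A Groebner basis of the Jacobian ideal J(f) in C{p,q} is {3*p^2 - 7*p*q + q^4 + 4*q^2, p^3 - p + q, p^2*q - 2*p/3 - q^3/3 + 2*q/3, p*q^2 - p/3 - 2*q^3/3 + q/3}; counting standard monomials gives mu = 7. Corank 1: A-series; mu = 7 gives A_7. The Hessian of g at 0 is [[4, 0], [0, 0]] with rank 1, so corank 1. A Groebner basis of the Jacobian ideal J(g) in C{p,q} is {q^7, p}; counting standard monomials gives mu = 7. Corank 1: A-series; mu = 7 gives A_7. Both have type A_7, hence right-equivalent.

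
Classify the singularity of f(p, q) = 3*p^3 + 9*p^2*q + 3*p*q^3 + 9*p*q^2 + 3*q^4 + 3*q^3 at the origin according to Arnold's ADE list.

E_{7}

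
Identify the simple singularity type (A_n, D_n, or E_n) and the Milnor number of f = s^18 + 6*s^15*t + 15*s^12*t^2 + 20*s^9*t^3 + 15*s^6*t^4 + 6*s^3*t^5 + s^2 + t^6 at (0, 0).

Type A_{5}, Milnor number mu = 5.

The Hessian of f at 0 is [[2, 0], [0, 0]] with rank 1, so corank 1. A Groebner basis of the Jacobian ideal J(f) in C{s,t} is {t^5, s}; counting standard monomials gives mu = 5. Corank 1: A-series; mu = 5 gives A_5.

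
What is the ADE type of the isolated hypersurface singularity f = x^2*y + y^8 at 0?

The Hessian of f at 0 has rank 0. Corank 2; j^3 = x^2*y has shape L^2 M (L != M), so D-series; mu = 9 gives D_9.

D9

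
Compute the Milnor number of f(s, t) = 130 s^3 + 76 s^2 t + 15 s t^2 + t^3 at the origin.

4

The Hessian of f at 0 has rank 0. Corank 2; j^3 = (5*s + t)*(26*s^2 + 10*s*t + t^2) splits into three distinct lines over C (the quadratic factor has nonzero discriminant), so D_4.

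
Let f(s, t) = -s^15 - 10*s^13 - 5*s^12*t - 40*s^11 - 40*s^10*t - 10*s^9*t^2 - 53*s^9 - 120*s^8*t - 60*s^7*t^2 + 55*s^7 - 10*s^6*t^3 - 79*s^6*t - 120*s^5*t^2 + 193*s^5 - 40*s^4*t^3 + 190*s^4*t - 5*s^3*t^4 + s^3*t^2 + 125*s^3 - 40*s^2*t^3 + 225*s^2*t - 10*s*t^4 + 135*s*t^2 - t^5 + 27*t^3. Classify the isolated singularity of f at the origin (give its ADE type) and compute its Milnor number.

The Hessian of f at 0 has rank 0. Corank 2; j^3 = (5*s + 3*t)^3 is a perfect cube, so E-series; the 5-jet and mu = 8 give E_8.

Type E_{8}, Milnor number mu = 8.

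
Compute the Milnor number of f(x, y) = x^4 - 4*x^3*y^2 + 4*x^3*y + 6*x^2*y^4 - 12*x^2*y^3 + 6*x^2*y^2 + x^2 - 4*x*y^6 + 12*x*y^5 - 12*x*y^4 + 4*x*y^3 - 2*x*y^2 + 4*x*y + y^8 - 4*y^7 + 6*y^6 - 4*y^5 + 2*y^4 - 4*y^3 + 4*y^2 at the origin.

3

The Hessian of f at 0 has rank 1. Corank 1: A-series; mu = 3 gives A_3.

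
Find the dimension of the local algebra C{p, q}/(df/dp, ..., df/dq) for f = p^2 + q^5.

The Hessian of f at 0 is [[2, 0], [0, 0]] with rank 1, so corank 1. A Groebner basis of the Jacobian ideal J(f) in C{p,q} is {q^4, p}; counting standard monomials gives mu = 4. Corank 1: A-series; mu = 4 gives A_4.

4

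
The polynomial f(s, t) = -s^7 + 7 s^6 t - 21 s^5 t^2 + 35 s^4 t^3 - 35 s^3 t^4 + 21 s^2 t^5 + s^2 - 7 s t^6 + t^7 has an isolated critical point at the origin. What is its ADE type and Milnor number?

The Hessian of f at 0 has rank 1. Corank 1: A-series; mu = 6 gives A_6.

Type A6, Milnor number mu = 6.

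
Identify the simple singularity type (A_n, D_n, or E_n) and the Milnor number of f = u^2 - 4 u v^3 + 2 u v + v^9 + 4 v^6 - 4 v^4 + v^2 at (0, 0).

Type A8, Milnor number mu = 8.

The Hessian of f at 0 has rank 1. Corank 1: A-series; mu = 8 gives A_8.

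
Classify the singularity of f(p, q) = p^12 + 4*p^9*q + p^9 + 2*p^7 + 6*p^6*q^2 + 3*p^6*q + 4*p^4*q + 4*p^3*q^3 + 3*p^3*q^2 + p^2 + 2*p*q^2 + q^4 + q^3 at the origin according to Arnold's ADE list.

A_{2}

The Hessian of f at 0 is [[2, 0], [0, 0]] with rank 1, so corank 1. A Groebner basis of the Jacobian ideal J(f) in C{p,q} is {q^2, p}; counting standard monomials gives mu = 2. Corank 1: A-series; mu = 2 gives A_2.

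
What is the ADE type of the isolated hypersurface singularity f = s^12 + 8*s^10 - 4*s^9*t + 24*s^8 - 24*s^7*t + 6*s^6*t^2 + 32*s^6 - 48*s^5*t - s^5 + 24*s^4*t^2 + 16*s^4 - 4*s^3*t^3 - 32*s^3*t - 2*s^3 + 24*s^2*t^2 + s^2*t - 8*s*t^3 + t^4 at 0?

D_5

The Hessian of f at 0 is [[0, 0], [0, 0]] with rank 0, so corank 2. A Groebner basis of the Jacobian ideal J(f) in C{s,t} is {s*t^2, s*t/8 + t^3, s^2 - s*t/2}; counting standard monomials gives mu = 5. Corank 2; j^3 = -s^2*(2*s - t) has shape L^2 M (L != M), so D-series; mu = 5 gives D_5.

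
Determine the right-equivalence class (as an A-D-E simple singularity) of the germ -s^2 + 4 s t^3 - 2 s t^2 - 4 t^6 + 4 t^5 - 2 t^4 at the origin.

A3

The Hessian of f at 0 has rank 1. Corank 1: A-series; mu = 3 gives A_3.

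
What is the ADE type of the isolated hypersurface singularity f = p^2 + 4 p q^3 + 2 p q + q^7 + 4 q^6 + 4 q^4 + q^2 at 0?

The Hessian of f at 0 is [[2, 2], [2, 2]] with rank 1, so corank 1. A Groebner basis of the Jacobian ideal J(f) in C{p,q} is {p/2 + q^3 + q/2, p^2 + 2*p*q + q^2}; counting standard monomials gives mu = 6. Corank 1: A-series; mu = 6 gives A_6.

A_{6}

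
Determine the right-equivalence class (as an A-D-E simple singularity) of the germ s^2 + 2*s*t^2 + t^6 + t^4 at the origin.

A_5

The Hessian of f at 0 is [[2, 0], [0, 0]] with rank 1, so corank 1. A Groebner basis of the Jacobian ideal J(f) in C{s,t} is {s^3, s^2*t, s + t^2}; counting standard monomials gives mu = 5. Corank 1: A-series; mu = 5 gives A_5.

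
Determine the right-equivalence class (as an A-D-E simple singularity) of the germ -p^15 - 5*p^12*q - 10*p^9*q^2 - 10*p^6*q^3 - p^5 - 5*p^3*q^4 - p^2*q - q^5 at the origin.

D6

The Hessian of f at 0 has rank 0. Corank 2; j^3 = -p^2*q has shape L^2 M (L != M), so D-series; mu = 6 gives D_6.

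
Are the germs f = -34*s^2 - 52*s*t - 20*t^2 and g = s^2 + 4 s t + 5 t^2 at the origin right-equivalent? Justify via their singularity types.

Yes.

The Hessian of f at 0 is [[-68, -52], [-52, -40]] with rank 2, so corank 0. A Groebner basis of the Jacobian ideal J(f) in C{s,t} is {s, t}; counting standard monomials gives mu = 1. Corank 0: nondegenerate Morse point, so A_1. The Hessian of g at 0 is [[2, 4], [4, 10]] with rank 2, so corank 0. A Groebner basis of the Jacobian ideal J(g) in C{s,t} is {s, t}; counting standard monomials gives mu = 1. Corank 0: nondegenerate Morse point, so A_1. Both have type A_1, hence right-equivalent.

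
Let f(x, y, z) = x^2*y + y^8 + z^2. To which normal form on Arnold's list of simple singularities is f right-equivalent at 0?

D9

The Hessian of f at 0 has rank 1. Corank 2; j^3 = x^2*y has shape L^2 M (L != M), so D-series; mu = 9 gives D_9.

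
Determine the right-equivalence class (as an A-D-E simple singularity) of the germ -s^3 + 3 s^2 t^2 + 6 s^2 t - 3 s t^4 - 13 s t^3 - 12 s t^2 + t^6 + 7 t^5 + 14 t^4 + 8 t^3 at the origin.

E_{7}

The Hessian of f at 0 is [[0, 0], [0, 0]] with rank 0, so corank 2. A Groebner basis of the Jacobian ideal J(f) in C{s,t} is {-s^2 + 4*s*t + t^4 - t^3/3 - 4*t^2, s^3 - 10*s^2 + 40*s*t - 34*t^3/3 - 40*t^2, s^2*t - 11*s^2/3 + 44*s*t/3 - 47*t^3/9 - 44*t^2/3, -s^2 + s*t^2 + 4*s*t - 7*t^3/3 - 4*t^2}; counting standard monomials gives mu = 7. Corank 2; j^3 = -(s - 2*t)^3 is a perfect cube, so E-series; the 4-jet and mu = 7 give E_7.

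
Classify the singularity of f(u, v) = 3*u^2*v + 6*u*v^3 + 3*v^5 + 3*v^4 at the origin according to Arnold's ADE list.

D5

The Hessian of f at 0 is [[0, 0], [0, 0]] with rank 0, so corank 2. A Groebner basis of the Jacobian ideal J(f) in C{u,v} is {u*v^2, u*v + v^3, u^2 - 4*u*v}; counting standard monomials gives mu = 5. Corank 2; j^3 = 3*u^2*v has shape L^2 M (L != M), so D-series; mu = 5 gives D_5.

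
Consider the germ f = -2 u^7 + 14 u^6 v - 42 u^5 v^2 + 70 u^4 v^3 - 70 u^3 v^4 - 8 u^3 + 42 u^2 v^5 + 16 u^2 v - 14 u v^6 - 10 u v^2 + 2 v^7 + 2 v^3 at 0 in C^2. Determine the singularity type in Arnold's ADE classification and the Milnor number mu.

Type D_8, Milnor number mu = 8.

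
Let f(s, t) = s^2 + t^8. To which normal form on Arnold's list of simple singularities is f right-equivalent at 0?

A_7

The Hessian of f at 0 is [[2, 0], [0, 0]] with rank 1, so corank 1. A Groebner basis of the Jacobian ideal J(f) in C{s,t} is {t^7, s}; counting standard monomials gives mu = 7. Corank 1: A-series; mu = 7 gives A_7.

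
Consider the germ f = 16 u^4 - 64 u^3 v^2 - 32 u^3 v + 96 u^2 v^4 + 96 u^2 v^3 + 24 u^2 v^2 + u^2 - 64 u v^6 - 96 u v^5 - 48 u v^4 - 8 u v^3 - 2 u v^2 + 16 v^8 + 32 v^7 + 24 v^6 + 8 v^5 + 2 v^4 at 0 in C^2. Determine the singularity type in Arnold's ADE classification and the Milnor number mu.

Type A3, Milnor number mu = 3.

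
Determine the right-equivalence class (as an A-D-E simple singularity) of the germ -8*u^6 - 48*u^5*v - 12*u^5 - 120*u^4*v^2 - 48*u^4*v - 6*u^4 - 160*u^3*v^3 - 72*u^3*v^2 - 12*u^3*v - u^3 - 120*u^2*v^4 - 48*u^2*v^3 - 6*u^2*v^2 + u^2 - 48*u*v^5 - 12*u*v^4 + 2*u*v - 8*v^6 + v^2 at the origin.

A2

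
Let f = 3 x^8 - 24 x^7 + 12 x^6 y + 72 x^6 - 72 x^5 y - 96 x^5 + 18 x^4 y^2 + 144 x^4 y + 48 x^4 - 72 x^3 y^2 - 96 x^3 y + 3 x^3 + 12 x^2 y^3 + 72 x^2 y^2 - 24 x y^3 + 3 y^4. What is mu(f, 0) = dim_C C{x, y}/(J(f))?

The Hessian of f at 0 is [[0, 0], [0, 0]] with rank 0, so corank 2. A Groebner basis of the Jacobian ideal J(f) in C{x,y} is {y^4, x*y^2 - y^3/6, x^2}; counting standard monomials gives mu = 6. Corank 2; j^3 = 3*x^3 is a perfect cube, so E-series; the 4-jet and mu = 6 give E_6.

6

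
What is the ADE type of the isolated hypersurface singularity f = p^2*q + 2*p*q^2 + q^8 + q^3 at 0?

D_{9}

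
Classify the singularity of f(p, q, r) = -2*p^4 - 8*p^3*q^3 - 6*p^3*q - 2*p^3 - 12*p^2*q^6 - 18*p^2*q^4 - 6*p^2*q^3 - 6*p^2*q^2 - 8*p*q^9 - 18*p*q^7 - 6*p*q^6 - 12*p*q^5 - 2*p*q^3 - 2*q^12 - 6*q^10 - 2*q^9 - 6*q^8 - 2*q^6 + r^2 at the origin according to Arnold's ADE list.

The Hessian of f at 0 is [[0, 0, 0], [0, 0, 0], [0, 0, 2]] with rank 1, so corank 2. A Groebner basis of the Jacobian ideal J(f) in C{p,q,r} is {3*p^2 + q^4 + q^3, p^3, p^2*q - p^2 - q^3/3, 2*p^2 + p*q^2 + 2*q^3/3, r}; counting standard monomials gives mu = 7. Corank 2; j^3 = -2*p^3 is a perfect cube, so E-series; the 4-jet and mu = 7 give E_7.

E_7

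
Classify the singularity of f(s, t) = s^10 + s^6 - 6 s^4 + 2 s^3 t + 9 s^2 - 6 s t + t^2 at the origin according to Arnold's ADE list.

The Hessian of f at 0 has rank 1. Corank 1: A-series; mu = 9 gives A_9.

A_9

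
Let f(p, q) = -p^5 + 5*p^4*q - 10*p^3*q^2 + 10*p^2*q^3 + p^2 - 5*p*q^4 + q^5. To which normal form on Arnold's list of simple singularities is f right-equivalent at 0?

A_{4}

The Hessian of f at 0 has rank 1. Corank 1: A-series; mu = 4 gives A_4.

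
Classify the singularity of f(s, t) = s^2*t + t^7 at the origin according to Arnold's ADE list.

D_8

The Hessian of f at 0 has rank 0. Corank 2; j^3 = s^2*t has shape L^2 M (L != M), so D-series; mu = 8 gives D_8.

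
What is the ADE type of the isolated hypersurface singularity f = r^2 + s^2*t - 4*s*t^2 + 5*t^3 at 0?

D4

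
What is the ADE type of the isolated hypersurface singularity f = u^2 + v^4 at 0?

A3

The Hessian of f at 0 has rank 1. Corank 1: A-series; mu = 3 gives A_3.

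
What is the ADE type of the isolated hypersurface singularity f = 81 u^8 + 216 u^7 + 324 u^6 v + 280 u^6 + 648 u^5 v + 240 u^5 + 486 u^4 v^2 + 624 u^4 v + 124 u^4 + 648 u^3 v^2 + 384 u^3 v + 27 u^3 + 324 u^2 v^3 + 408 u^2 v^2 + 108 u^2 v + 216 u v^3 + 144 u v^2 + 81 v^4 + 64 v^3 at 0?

The Hessian of f at 0 has rank 0. Corank 2; j^3 = (3*u + 4*v)^3 is a perfect cube, so E-series; the 4-jet and mu = 6 give E_6.

E_6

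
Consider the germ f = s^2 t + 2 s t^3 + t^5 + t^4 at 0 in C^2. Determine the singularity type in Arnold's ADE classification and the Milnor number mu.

Type D_5, Milnor number mu = 5.

The Hessian of f at 0 has rank 0. Corank 2; j^3 = s^2*t has shape L^2 M (L != M), so D-series; mu = 5 gives D_5.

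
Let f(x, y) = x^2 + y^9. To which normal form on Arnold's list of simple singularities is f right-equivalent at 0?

A_{8}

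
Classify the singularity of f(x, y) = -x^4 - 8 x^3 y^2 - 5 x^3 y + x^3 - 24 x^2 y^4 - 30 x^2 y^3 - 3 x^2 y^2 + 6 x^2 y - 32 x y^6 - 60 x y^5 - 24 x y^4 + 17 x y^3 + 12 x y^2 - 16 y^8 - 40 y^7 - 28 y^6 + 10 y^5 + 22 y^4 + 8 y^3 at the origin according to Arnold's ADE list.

E_{7}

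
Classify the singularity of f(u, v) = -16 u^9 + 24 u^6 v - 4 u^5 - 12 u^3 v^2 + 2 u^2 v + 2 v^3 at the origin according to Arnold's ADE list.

D4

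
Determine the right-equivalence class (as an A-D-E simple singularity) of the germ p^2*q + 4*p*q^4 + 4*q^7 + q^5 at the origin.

D_6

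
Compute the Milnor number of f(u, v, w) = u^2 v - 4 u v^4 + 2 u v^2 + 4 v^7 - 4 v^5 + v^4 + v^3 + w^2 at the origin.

The Hessian of f at 0 is [[0, 0, 0], [0, 0, 0], [0, 0, 2]] with rank 1, so corank 2. A Groebner basis of the Jacobian ideal J(f) in C{u,v,w} is {u^3 - u^2/4 + v^2/4, u^2/4 + v^3 - v^2/4, u*v + v^2, w}; counting standard monomials gives mu = 5. Corank 2; j^3 = v*(u + v)^2 has shape L^2 M (L != M), so D-series; mu = 5 gives D_5.

5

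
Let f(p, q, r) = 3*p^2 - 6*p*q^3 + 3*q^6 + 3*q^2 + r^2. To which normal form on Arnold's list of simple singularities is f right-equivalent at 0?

The Hessian of f at 0 has rank 3. Corank 0: nondegenerate Morse point, so A_1.

A_{1}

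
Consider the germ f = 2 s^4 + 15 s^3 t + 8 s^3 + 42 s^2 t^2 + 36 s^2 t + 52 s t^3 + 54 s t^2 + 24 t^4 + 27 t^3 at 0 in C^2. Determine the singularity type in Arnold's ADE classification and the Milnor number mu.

Type E_{7}, Milnor number mu = 7.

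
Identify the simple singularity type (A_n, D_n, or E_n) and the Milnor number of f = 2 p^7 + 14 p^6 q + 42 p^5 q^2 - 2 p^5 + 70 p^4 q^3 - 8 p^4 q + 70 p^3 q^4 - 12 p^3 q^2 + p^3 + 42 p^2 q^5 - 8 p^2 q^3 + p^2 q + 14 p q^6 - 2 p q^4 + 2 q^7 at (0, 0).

Type D_8, Milnor number mu = 8.

The Hessian of f at 0 has rank 0. Corank 2; j^3 = p^2*(p + q) has shape L^2 M (L != M), so D-series; mu = 8 gives D_8.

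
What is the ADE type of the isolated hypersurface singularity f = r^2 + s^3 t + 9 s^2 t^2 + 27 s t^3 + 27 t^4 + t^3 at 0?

E7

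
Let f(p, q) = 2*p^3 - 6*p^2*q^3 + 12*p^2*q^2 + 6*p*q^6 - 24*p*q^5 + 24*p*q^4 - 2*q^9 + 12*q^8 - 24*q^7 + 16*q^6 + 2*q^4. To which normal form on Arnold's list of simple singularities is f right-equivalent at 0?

The Hessian of f at 0 is [[0, 0], [0, 0]] with rank 0, so corank 2. A Groebner basis of the Jacobian ideal J(f) in C{p,q} is {p^3, p^2*q, p^2/4 + p*q^2, q^3}; counting standard monomials gives mu = 6. Corank 2; j^3 = 2*p^3 is a perfect cube, so E-series; the 4-jet and mu = 6 give E_6.

E_6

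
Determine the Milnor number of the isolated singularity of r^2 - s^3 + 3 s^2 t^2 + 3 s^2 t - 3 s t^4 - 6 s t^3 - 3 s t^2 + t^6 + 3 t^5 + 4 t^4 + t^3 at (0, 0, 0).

The Hessian of f at 0 is [[0, 0, 0], [0, 0, 0], [0, 0, 2]] with rank 1, so corank 2. A Groebner basis of the Jacobian ideal J(f) in C{s,t,r} is {s^3 - 3*s^2/2 + 3*s*t - 3*t^2/2, s^2*t - s^2 + 2*s*t - t^2, -s^2/2 + s*t^2 + s*t - t^2/2, t^3, r}; counting standard monomials gives mu = 6. Corank 2; j^3 = -(s - t)^3 is a perfect cube, so E-series; the 4-jet and mu = 6 give E_6.

6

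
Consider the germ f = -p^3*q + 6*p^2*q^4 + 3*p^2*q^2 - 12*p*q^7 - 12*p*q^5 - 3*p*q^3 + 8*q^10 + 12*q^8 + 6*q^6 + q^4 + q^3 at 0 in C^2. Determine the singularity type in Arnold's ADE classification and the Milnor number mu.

The Hessian of f at 0 is [[0, 0], [0, 0]] with rank 0, so corank 2. A Groebner basis of the Jacobian ideal J(f) in C{p,q} is {p^3 - 3*p*q^2 - 3*q^2, p^2*q - 2*p*q^2, q^3}; counting standard monomials gives mu = 7. Corank 2; j^3 = q^3 is a perfect cube, so E-series; the 4-jet and mu = 7 give E_7.

Type E_7, Milnor number mu = 7.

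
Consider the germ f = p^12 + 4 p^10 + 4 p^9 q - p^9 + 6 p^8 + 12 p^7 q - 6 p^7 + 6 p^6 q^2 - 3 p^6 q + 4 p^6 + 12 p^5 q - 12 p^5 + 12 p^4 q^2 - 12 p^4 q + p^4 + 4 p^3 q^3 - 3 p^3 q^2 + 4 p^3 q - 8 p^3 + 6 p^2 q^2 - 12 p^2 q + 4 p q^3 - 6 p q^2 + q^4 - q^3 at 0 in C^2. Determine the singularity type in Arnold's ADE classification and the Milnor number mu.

Type E6, Milnor number mu = 6.

The Hessian of f at 0 has rank 0. Corank 2; j^3 = -(2*p + q)^3 is a perfect cube, so E-series; the 4-jet and mu = 6 give E_6.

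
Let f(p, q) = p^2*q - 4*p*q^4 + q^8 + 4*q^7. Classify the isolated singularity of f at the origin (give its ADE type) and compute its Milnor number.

Type D_9, Milnor number mu = 9.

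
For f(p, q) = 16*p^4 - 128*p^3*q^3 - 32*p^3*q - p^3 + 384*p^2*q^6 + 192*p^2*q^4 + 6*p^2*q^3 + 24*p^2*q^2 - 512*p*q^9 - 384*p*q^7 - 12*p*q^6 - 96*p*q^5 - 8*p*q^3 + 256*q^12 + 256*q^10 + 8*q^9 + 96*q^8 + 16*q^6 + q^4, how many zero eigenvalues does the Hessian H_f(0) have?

2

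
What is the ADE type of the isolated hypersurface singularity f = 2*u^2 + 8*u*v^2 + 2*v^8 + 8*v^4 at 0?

The Hessian of f at 0 is [[4, 0], [0, 0]] with rank 1, so corank 1. A Groebner basis of the Jacobian ideal J(f) in C{u,v} is {u^4, u^3*v, u/2 + v^2}; counting standard monomials gives mu = 7. Corank 1: A-series; mu = 7 gives A_7.

A_7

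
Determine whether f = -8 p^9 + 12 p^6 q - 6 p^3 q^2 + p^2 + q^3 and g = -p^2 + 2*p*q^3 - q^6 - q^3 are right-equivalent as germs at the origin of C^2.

Yes.

The Hessian of f at 0 has rank 1. Corank 1: A-series; mu = 2 gives A_2. The Hessian of g at 0 has rank 1. Corank 1: A-series; mu = 2 gives A_2. Both have type A_2, hence right-equivalent.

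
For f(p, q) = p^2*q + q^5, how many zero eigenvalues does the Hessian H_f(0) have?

The Hessian at 0 is [[0, 0], [0, 0]] of rank 0; hence corank 2.

2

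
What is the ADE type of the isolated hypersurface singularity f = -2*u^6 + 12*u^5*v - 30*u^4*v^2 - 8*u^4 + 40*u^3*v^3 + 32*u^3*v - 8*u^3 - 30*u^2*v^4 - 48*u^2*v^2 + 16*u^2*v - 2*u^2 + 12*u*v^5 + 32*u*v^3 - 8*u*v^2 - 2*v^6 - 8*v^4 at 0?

A_5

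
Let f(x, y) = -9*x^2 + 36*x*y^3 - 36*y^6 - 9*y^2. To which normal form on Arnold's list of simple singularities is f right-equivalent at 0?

A_{1}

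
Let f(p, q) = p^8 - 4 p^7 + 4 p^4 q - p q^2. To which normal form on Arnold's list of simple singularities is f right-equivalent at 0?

D_{9}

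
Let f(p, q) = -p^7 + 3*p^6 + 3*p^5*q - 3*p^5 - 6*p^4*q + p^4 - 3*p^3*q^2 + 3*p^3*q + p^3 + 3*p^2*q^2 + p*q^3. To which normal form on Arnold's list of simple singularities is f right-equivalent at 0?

E7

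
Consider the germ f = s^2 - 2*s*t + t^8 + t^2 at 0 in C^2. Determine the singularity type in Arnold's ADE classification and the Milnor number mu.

Type A_7, Milnor number mu = 7.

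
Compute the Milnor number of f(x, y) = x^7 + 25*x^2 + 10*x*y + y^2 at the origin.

6

The Hessian of f at 0 is [[50, 10], [10, 2]] with rank 1, so corank 1. A Groebner basis of the Jacobian ideal J(f) in C{x,y} is {y^6, x + y/5}; counting standard monomials gives mu = 6. Corank 1: A-series; mu = 6 gives A_6.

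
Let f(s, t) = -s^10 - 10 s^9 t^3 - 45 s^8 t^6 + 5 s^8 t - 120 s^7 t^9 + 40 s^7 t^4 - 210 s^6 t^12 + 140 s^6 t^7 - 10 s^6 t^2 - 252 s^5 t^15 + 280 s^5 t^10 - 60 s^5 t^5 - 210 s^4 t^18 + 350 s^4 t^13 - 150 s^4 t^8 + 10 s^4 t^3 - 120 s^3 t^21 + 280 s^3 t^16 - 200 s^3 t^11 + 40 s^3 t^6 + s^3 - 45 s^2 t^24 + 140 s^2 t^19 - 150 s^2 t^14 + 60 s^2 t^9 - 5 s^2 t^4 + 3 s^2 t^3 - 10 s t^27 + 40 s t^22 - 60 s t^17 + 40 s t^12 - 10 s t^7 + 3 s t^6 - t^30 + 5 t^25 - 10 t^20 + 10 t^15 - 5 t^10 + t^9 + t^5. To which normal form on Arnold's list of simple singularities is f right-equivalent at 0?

E_8

The Hessian of f at 0 has rank 0. Corank 2; j^3 = s^3 is a perfect cube, so E-series; the 5-jet and mu = 8 give E_8.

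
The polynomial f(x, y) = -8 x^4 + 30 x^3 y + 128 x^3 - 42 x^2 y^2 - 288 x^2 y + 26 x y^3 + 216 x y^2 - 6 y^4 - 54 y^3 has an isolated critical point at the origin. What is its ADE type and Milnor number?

Type E_7, Milnor number mu = 7.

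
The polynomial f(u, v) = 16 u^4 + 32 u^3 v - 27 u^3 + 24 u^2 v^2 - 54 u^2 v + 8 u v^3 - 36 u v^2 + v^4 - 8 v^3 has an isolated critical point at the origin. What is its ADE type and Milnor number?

The Hessian of f at 0 has rank 0. Corank 2; j^3 = -(3*u + 2*v)^3 is a perfect cube, so E-series; the 4-jet and mu = 6 give E_6.

Type E_6, Milnor number mu = 6.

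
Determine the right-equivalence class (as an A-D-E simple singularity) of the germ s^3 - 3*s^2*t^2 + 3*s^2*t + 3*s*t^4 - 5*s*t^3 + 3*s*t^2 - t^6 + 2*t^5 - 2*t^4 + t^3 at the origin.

E7

The Hessian of f at 0 has rank 0. Corank 2; j^3 = (s + t)^3 is a perfect cube, so E-series; the 4-jet and mu = 7 give E_7.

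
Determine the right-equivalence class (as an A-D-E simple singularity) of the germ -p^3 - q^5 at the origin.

E_{8}

The Hessian of f at 0 is [[0, 0], [0, 0]] with rank 0, so corank 2. A Groebner basis of the Jacobian ideal J(f) in C{p,q} is {q^4, p^2}; counting standard monomials gives mu = 8. Corank 2; j^3 = -p^3 is a perfect cube, so E-series; the 5-jet and mu = 8 give E_8.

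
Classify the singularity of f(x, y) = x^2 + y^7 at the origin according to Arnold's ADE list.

A_{6}

The Hessian of f at 0 has rank 1. Corank 1: A-series; mu = 6 gives A_6.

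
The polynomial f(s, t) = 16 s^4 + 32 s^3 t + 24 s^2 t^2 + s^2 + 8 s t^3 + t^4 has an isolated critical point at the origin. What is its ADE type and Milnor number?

Type A3, Milnor number mu = 3.

The Hessian of f at 0 has rank 1. Corank 1: A-series; mu = 3 gives A_3.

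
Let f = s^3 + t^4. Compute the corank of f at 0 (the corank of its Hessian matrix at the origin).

2

The Hessian at 0 is [[0, 0], [0, 0]] of rank 0; hence corank 2.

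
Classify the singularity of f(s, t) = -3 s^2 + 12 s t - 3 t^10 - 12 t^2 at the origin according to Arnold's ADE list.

A9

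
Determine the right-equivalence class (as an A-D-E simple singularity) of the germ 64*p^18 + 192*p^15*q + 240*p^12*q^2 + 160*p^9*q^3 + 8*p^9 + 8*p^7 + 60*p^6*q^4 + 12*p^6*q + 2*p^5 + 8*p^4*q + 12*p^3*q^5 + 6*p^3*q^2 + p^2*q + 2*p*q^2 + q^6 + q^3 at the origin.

D_{7}

The Hessian of f at 0 has rank 0. Corank 2; j^3 = q*(p + q)^2 has shape L^2 M (L != M), so D-series; mu = 7 gives D_7.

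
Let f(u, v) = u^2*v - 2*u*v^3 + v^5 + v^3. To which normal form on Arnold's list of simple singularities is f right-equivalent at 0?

The Hessian of f at 0 is [[0, 0], [0, 0]] with rank 0, so corank 2. A Groebner basis of the Jacobian ideal J(f) in C{u,v} is {v^3, u^2 + 3*v^2, u*v}; counting standard monomials gives mu = 4. Corank 2; j^3 = v*(u^2 + v^2) splits into three distinct lines over C (the quadratic factor has nonzero discriminant), so D_4.

D_{4}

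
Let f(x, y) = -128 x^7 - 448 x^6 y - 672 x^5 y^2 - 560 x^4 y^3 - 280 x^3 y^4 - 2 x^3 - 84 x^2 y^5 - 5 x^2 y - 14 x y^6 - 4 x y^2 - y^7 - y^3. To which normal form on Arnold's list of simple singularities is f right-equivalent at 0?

D_{8}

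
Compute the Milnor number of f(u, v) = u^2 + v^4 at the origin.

3

The Hessian of f at 0 is [[2, 0], [0, 0]] with rank 1, so corank 1. A Groebner basis of the Jacobian ideal J(f) in C{u,v} is {v^3, u}; counting standard monomials gives mu = 3. Corank 1: A-series; mu = 3 gives A_3.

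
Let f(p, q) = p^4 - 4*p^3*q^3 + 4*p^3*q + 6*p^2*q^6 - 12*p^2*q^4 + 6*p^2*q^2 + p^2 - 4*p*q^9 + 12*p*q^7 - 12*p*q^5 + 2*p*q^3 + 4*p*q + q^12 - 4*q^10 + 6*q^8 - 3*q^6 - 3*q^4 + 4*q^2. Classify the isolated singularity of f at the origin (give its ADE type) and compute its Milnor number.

The Hessian of f at 0 is [[2, 4], [4, 8]] with rank 1, so corank 1. A Groebner basis of the Jacobian ideal J(f) in C{p,q} is {q^3, p + 2*q}; counting standard monomials gives mu = 3. Corank 1: A-series; mu = 3 gives A_3.

Type A_{3}, Milnor number mu = 3.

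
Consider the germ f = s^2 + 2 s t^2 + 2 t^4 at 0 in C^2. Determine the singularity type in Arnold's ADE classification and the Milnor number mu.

Type A3, Milnor number mu = 3.

The Hessian of f at 0 is [[2, 0], [0, 0]] with rank 1, so corank 1. A Groebner basis of the Jacobian ideal J(f) in C{s,t} is {s^2, s*t, s + t^2}; counting standard monomials gives mu = 3. Corank 1: A-series; mu = 3 gives A_3.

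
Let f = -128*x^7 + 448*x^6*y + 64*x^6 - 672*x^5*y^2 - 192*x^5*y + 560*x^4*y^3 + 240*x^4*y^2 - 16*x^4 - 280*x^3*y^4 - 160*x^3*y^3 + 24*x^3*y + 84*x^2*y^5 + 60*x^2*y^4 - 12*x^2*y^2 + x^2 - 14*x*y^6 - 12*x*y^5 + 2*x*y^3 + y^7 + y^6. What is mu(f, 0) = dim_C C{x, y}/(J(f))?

6

The Hessian of f at 0 has rank 1. Corank 1: A-series; mu = 6 gives A_6.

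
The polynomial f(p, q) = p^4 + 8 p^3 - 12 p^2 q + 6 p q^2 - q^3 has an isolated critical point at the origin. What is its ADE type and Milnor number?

Type E_6, Milnor number mu = 6.

The Hessian of f at 0 is [[0, 0], [0, 0]] with rank 0, so corank 2. A Groebner basis of the Jacobian ideal J(f) in C{p,q} is {q^4, p*q^2 - q^3/3, p^2 - p*q + q^2/4}; counting standard monomials gives mu = 6. Corank 2; j^3 = (2*p - q)^3 is a perfect cube, so E-series; the 4-jet and mu = 6 give E_6.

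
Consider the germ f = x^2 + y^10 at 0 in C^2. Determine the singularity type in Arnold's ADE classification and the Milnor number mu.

The Hessian of f at 0 is [[2, 0], [0, 0]] with rank 1, so corank 1. A Groebner basis of the Jacobian ideal J(f) in C{x,y} is {y^9, x}; counting standard monomials gives mu = 9. Corank 1: A-series; mu = 9 gives A_9.

Type A_{9}, Milnor number mu = 9.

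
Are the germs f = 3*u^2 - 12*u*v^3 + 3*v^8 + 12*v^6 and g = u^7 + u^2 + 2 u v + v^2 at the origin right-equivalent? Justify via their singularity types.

The Hessian of f at 0 has rank 1. Corank 1: A-series; mu = 7 gives A_7. The Hessian of g at 0 has rank 1. Corank 1: A-series; mu = 6 gives A_6. f is A_7 but g is A_6, hence not right-equivalent.

No.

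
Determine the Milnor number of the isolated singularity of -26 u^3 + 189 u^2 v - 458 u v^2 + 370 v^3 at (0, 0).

4

The Hessian of f at 0 has rank 0. Corank 2; j^3 = -(2*u - 5*v)*(13*u^2 - 62*u*v + 74*v^2) splits into three distinct lines over C (the quadratic factor has nonzero discriminant), so D_4.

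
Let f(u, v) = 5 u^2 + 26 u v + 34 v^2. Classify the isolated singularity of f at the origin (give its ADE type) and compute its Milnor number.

The Hessian of f at 0 is [[10, 26], [26, 68]] with rank 2, so corank 0. A Groebner basis of the Jacobian ideal J(f) in C{u,v} is {u, v}; counting standard monomials gives mu = 1. Corank 0: nondegenerate Morse point, so A_1.

Type A_1, Milnor number mu = 1.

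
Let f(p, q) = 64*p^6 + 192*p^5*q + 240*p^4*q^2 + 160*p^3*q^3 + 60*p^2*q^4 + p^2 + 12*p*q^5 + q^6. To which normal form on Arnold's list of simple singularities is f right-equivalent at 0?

The Hessian of f at 0 is [[2, 0], [0, 0]] with rank 1, so corank 1. A Groebner basis of the Jacobian ideal J(f) in C{p,q} is {q^5, p}; counting standard monomials gives mu = 5. Corank 1: A-series; mu = 5 gives A_5.

A_{5}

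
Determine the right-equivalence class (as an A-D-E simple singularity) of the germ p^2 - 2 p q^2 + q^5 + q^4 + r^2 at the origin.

A4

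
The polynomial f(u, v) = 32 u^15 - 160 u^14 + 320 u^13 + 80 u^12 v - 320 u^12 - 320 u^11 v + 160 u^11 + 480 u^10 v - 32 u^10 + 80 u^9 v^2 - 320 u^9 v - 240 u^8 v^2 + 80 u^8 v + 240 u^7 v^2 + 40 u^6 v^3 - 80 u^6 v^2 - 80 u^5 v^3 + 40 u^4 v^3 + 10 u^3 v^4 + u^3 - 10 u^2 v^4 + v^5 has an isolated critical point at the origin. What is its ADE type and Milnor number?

Type E8, Milnor number mu = 8.

The Hessian of f at 0 is [[0, 0], [0, 0]] with rank 0, so corank 2. A Groebner basis of the Jacobian ideal J(f) in C{u,v} is {v^4, u^2}; counting standard monomials gives mu = 8. Corank 2; j^3 = u^3 is a perfect cube, so E-series; the 5-jet and mu = 8 give E_8.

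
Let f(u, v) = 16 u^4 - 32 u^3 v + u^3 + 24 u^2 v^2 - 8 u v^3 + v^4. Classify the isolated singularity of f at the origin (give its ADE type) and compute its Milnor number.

Type E_{6}, Milnor number mu = 6.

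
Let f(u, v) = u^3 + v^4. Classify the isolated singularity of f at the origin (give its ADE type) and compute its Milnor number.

Type E_{6}, Milnor number mu = 6.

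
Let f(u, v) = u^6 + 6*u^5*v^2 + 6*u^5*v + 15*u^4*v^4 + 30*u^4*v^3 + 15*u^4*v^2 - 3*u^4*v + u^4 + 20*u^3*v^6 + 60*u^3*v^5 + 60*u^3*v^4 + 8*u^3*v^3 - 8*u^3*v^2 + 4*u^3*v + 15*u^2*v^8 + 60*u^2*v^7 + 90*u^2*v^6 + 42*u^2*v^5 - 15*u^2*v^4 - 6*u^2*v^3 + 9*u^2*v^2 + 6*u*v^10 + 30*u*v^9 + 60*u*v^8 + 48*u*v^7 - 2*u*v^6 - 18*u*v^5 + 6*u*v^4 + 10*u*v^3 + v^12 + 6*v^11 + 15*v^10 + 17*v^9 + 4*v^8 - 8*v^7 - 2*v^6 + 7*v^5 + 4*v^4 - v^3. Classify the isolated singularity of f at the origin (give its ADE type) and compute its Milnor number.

The Hessian of f at 0 has rank 0. Corank 2; j^3 = -v^3 is a perfect cube, so E-series; the 4-jet and mu = 6 give E_6.

Type E_6, Milnor number mu = 6.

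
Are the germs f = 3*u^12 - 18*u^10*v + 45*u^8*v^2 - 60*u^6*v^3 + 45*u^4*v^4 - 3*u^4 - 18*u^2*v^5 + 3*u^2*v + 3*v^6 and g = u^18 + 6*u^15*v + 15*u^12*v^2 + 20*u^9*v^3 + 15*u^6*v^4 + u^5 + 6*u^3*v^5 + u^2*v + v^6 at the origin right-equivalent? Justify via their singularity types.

The Hessian of f at 0 is [[0, 0], [0, 0]] with rank 0, so corank 2. A Groebner basis of the Jacobian ideal J(f) in C{u,v} is {u^2/6 + v^5, u^3, u*v}; counting standard monomials gives mu = 7. Corank 2; j^3 = 3*u^2*v has shape L^2 M (L != M), so D-series; mu = 7 gives D_7. The Hessian of g at 0 is [[0, 0], [0, 0]] with rank 0, so corank 2. A Groebner basis of the Jacobian ideal J(g) in C{u,v} is {u^2/6 + v^5, u^3, u*v}; counting standard monomials gives mu = 7. Corank 2; j^3 = u^2*v has shape L^2 M (L != M), so D-series; mu = 7 gives D_7. Both have type D_7, hence right-equivalent.

Yes.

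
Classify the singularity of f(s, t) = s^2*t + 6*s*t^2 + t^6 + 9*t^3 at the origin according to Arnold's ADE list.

D_{7}

The Hessian of f at 0 is [[0, 0], [0, 0]] with rank 0, so corank 2. A Groebner basis of the Jacobian ideal J(f) in C{s,t} is {s^2/6 + t^5 - 3*t^2/2, s^3 + 27*t^3, s*t + 3*t^2}; counting standard monomials gives mu = 7. Corank 2; j^3 = t*(s + 3*t)^2 has shape L^2 M (L != M), so D-series; mu = 7 gives D_7.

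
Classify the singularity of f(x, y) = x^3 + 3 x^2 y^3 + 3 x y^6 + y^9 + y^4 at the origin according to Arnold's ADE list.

E_6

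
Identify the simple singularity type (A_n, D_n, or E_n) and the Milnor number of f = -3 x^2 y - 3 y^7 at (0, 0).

Type D_{8}, Milnor number mu = 8.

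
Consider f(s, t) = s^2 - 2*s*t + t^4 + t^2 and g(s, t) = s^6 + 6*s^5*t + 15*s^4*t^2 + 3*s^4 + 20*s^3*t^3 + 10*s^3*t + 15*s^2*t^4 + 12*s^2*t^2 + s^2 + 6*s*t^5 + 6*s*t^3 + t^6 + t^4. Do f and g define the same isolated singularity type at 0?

The Hessian of f at 0 has rank 1. Corank 1: A-series; mu = 3 gives A_3. The Hessian of g at 0 has rank 1. Corank 1: A-series; mu = 3 gives A_3. Both have type A_3, hence right-equivalent.

Yes.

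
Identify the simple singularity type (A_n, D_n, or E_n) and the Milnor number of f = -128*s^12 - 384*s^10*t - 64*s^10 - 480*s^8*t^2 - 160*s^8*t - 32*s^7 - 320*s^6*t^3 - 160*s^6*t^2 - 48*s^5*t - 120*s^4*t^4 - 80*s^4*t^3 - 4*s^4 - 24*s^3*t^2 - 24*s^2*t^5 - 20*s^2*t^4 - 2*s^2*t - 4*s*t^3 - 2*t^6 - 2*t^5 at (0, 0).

Type D7, Milnor number mu = 7.

The Hessian of f at 0 is [[0, 0], [0, 0]] with rank 0, so corank 2. A Groebner basis of the Jacobian ideal J(f) in C{s,t} is {s^3, s^2*t + s^2/6 + s*t^2/6, s*t + t^3}; counting standard monomials gives mu = 7. Corank 2; j^3 = -2*s^2*t has shape L^2 M (L != M), so D-series; mu = 7 gives D_7.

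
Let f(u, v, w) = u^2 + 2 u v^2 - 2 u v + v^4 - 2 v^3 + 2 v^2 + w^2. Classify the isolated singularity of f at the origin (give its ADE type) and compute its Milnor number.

Type A_{1}, Milnor number mu = 1.

The Hessian of f at 0 is [[2, -2, 0], [-2, 4, 0], [0, 0, 2]] with rank 3, so corank 0. A Groebner basis of the Jacobian ideal J(f) in C{u,v,w} is {u, v, w}; counting standard monomials gives mu = 1. Corank 0: nondegenerate Morse point, so A_1.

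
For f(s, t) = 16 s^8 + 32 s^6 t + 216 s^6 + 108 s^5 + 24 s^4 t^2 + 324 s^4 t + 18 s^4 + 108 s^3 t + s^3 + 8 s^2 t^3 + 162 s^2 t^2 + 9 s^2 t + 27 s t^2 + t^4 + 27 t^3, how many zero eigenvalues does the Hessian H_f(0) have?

Hessian at 0 has rank 0.

2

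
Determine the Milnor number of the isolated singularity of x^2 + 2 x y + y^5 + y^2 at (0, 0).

4

The Hessian of f at 0 has rank 1. Corank 1: A-series; mu = 4 gives A_4.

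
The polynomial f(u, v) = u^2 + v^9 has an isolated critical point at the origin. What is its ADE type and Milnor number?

The Hessian of f at 0 is [[2, 0], [0, 0]] with rank 1, so corank 1. A Groebner basis of the Jacobian ideal J(f) in C{u,v} is {v^8, u}; counting standard monomials gives mu = 8. Corank 1: A-series; mu = 8 gives A_8.

Type A8, Milnor number mu = 8.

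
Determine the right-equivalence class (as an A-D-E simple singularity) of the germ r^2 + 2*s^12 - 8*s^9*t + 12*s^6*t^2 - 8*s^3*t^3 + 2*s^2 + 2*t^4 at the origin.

A3

The Hessian of f at 0 has rank 2. Corank 1: A-series; mu = 3 gives A_3.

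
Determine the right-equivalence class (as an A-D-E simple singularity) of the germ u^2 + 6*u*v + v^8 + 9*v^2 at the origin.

The Hessian of f at 0 has rank 1. Corank 1: A-series; mu = 7 gives A_7.

A7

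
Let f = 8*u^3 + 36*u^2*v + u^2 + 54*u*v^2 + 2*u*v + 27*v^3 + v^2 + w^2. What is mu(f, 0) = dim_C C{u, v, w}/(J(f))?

2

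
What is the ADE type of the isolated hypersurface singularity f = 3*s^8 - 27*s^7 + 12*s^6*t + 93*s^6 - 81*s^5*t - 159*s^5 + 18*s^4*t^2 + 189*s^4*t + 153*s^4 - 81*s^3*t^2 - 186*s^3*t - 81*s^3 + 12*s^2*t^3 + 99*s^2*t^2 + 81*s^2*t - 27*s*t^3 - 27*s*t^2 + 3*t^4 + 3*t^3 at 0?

E_{7}

The Hessian of f at 0 is [[0, 0], [0, 0]] with rank 0, so corank 2. A Groebner basis of the Jacobian ideal J(f) in C{s,t} is {19683*s^2/22 - 6561*s*t/11 + t^4 + 27*t^3/22 + 2187*t^2/22, s^3 + 54*s^2/11 - 36*s*t/11 - t^3/33 + 6*t^2/11, s^2*t + 243*s^2/22 - 81*s*t/11 - 19*t^3/198 + 27*t^2/22, 405*s^2/22 + s*t^2 - 135*s*t/11 - 61*t^3/198 + 45*t^2/22}; counting standard monomials gives mu = 7. Corank 2; j^3 = -3*(3*s - t)^3 is a perfect cube, so E-series; the 4-jet and mu = 7 give E_7.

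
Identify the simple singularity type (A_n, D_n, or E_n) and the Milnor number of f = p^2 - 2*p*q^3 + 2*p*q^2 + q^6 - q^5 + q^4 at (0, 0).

The Hessian of f at 0 is [[2, 0], [0, 0]] with rank 1, so corank 1. A Groebner basis of the Jacobian ideal J(f) in C{p,q} is {-p + q^3 - q^2, p^2, p*q + p + q^2}; counting standard monomials gives mu = 4. Corank 1: A-series; mu = 4 gives A_4.

Type A_4, Milnor number mu = 4.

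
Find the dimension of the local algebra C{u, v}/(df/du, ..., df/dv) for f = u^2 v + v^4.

5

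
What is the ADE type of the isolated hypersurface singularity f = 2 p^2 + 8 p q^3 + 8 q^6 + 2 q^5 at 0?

The Hessian of f at 0 is [[4, 0], [0, 0]] with rank 1, so corank 1. A Groebner basis of the Jacobian ideal J(f) in C{p,q} is {p/2 + q^3, p^2, p*q}; counting standard monomials gives mu = 4. Corank 1: A-series; mu = 4 gives A_4.

A_{4}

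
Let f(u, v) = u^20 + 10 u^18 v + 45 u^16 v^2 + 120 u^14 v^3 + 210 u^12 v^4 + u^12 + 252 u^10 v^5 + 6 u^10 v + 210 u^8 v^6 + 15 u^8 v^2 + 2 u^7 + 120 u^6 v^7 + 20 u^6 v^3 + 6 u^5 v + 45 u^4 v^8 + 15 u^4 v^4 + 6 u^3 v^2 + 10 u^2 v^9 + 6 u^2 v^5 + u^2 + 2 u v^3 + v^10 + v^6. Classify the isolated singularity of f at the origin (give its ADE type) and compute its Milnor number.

The Hessian of f at 0 has rank 1. Corank 1: A-series; mu = 9 gives A_9.

Type A9, Milnor number mu = 9.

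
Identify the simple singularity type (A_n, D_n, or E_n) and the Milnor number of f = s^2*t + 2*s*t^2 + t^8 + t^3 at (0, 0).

Type D9, Milnor number mu = 9.

The Hessian of f at 0 has rank 0. Corank 2; j^3 = t*(s + t)^2 has shape L^2 M (L != M), so D-series; mu = 9 gives D_9.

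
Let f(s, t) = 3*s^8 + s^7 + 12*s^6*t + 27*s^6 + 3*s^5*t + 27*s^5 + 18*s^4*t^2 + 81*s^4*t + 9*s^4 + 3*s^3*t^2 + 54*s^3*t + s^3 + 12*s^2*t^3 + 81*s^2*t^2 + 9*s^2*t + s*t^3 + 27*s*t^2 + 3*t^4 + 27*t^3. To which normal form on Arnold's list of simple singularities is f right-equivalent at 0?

The Hessian of f at 0 is [[0, 0], [0, 0]] with rank 0, so corank 2. A Groebner basis of the Jacobian ideal J(f) in C{s,t} is {-s^2/708 - s*t/118 + t^4 - t^3/2124 - 3*t^2/236, s^3 + 121*s^2/118 + 363*s*t/59 + 9679*t^3/354 + 1089*t^2/118, s^2*t - 485*s^2/2124 - 485*s*t/354 - 57833*t^3/6372 - 485*t^2/236, 9*s^2/236 + s*t^2 + 27*s*t/118 + 711*t^3/236 + 81*t^2/236}; counting standard monomials gives mu = 7. Corank 2; j^3 = (s + 3*t)^3 is a perfect cube, so E-series; the 4-jet and mu = 7 give E_7.

E_{7}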